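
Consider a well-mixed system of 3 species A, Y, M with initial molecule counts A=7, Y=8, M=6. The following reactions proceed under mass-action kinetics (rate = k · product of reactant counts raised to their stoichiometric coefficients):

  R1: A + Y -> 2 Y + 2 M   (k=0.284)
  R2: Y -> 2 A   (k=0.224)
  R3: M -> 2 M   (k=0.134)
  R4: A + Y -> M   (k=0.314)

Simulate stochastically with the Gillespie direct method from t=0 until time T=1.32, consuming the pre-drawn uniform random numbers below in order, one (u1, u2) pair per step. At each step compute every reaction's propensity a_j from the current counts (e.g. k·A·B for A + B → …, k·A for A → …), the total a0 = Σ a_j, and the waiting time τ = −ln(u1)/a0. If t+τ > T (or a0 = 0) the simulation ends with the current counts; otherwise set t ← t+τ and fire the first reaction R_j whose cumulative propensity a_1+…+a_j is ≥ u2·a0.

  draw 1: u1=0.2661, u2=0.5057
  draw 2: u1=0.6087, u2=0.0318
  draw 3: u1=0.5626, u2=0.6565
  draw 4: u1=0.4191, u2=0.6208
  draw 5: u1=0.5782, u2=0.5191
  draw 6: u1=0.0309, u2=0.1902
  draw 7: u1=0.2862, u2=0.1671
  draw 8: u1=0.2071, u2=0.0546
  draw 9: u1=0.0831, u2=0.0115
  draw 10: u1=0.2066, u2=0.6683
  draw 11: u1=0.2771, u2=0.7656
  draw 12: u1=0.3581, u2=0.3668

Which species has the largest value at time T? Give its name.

Dominant species at T: M

t=0.000: A=7 Y=8 M=6
Draw 1: a1=15.904, a2=1.792, a3=0.804, a4=17.584, a0=36.084; τ=−ln(0.2661)/36.084=0.037 → t=0.037; u2·a0=0.5057·36.084=18.248; a1+a2=17.696 < 18.248 ≤ a1+…+a3=18.500 → R3 fires; A=7 Y=8 M=7
Draw 2: a1=15.904, a2=1.792, a3=0.938, a4=17.584, a0=36.218; τ=−ln(0.6087)/36.218=0.014 → t=0.050; u2·a0=0.0318·36.218=1.152 ≤ a1=15.904 → R1 fires; A=6 Y=9 M=9
Draw 3: a1=15.336, a2=2.016, a3=1.206, a4=16.956, a0=35.514; τ=−ln(0.5626)/35.514=0.016 → t=0.067; u2·a0=0.6565·35.514=23.315; a1+…+a3=18.558 < 23.315 ≤ a1+…+a4=35.514 → R4 fires; A=5 Y=8 M=10
Draw 4: a1=11.360, a2=1.792, a3=1.340, a4=12.560, a0=27.052; τ=−ln(0.4191)/27.052=0.032 → t=0.099; u2·a0=0.6208·27.052=16.794; a1+…+a3=14.492 < 16.794 ≤ a1+…+a4=27.052 → R4 fires; A=4 Y=7 M=11
Draw 5: a1=7.952, a2=1.568, a3=1.474, a4=8.792, a0=19.786; τ=−ln(0.5782)/19.786=0.028 → t=0.126; u2·a0=0.5191·19.786=10.271; a1+a2=9.520 < 10.271 ≤ a1+…+a3=10.994 → R3 fires; A=4 Y=7 M=12
Draw 6: a1=7.952, a2=1.568, a3=1.608, a4=8.792, a0=19.920; τ=−ln(0.0309)/19.920=0.175 → t=0.301; u2·a0=0.1902·19.920=3.789 ≤ a1=7.952 → R1 fires; A=3 Y=8 M=14
Draw 7: a1=6.816, a2=1.792, a3=1.876, a4=7.536, a0=18.020; τ=−ln(0.2862)/18.020=0.069 → t=0.370; u2·a0=0.1671·18.020=3.011 ≤ a1=6.816 → R1 fires; A=2 Y=9 M=16
Draw 8: a1=5.112, a2=2.016, a3=2.144, a4=5.652, a0=14.924; τ=−ln(0.2071)/14.924=0.106 → t=0.476; u2·a0=0.0546·14.924=0.815 ≤ a1=5.112 → R1 fires; A=1 Y=10 M=18
Draw 9: a1=2.840, a2=2.240, a3=2.412, a4=3.140, a0=10.632; τ=−ln(0.0831)/10.632=0.234 → t=0.710; u2·a0=0.0115·10.632=0.122 ≤ a1=2.840 → R1 fires; A=0 Y=11 M=20
Draw 10: a1=0.000, a2=2.464, a3=2.680, a4=0.000, a0=5.144; τ=−ln(0.2066)/5.144=0.307 → t=1.016; u2·a0=0.6683·5.144=3.438; a1+a2=2.464 < 3.438 ≤ a1+…+a3=5.144 → R3 fires; A=0 Y=11 M=21
Draw 11: a1=0.000, a2=2.464, a3=2.814, a4=0.000, a0=5.278; τ=−ln(0.2771)/5.278=0.243 → t=1.260; u2·a0=0.7656·5.278=4.041; a1+a2=2.464 < 4.041 ≤ a1+…+a3=5.278 → R3 fires; A=0 Y=11 M=22
Draw 12: a1=0.000, a2=2.464, a3=2.948, a4=0.000, a0=5.412; τ=−ln(0.3581)/5.412=0.190 → t=1.449 > T=1.32: stop.
At T=1.32: A=0 Y=11 M=22; the largest is M.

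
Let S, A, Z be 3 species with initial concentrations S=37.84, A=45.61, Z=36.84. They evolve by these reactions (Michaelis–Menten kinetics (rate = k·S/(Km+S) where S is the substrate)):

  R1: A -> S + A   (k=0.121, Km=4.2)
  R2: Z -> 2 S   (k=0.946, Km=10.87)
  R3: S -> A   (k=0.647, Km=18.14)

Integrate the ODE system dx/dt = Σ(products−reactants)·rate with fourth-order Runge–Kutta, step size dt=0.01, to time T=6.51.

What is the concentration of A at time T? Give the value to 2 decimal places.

RK4 with dt=0.01: 651 steps to T=6.51. Trajectory (selected grid times):
t=0.00: S=37.84 A=45.61 Z=36.84
t=0.72: S=38.65 A=45.93 Z=36.31
t=1.45: S=39.47 A=46.25 Z=35.78
t=2.17: S=40.28 A=46.57 Z=35.26
t=2.89: S=41.07 A=46.89 Z=34.74
t=3.62: S=41.88 A=47.22 Z=34.22
t=4.34: S=42.66 A=47.55 Z=33.70
t=5.06: S=43.44 A=47.87 Z=33.19
t=5.79: S=44.23 A=48.21 Z=32.67
t=6.51: S=45.00 A=48.54 Z=32.16
Read off A at T=6.51: 48.54

A at T = 48.54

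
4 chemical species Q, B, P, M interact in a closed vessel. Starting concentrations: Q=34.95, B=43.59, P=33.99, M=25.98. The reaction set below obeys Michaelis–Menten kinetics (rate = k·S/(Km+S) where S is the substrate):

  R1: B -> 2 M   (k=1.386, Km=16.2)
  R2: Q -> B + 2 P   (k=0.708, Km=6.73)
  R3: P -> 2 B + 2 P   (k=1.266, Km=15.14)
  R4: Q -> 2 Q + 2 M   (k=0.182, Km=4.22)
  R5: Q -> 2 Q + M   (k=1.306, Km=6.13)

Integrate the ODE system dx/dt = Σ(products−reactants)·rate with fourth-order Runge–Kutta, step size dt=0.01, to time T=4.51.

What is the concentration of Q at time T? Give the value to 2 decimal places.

RK4 with dt=0.01: 451 steps to T=4.51. Trajectory (selected grid times):
t=0.00: Q=34.95 B=43.59 P=33.99 M=25.98
t=0.50: Q=35.29 B=44.26 P=35.02 M=27.71
t=1.00: Q=35.63 B=44.94 P=36.06 M=29.45
t=1.50: Q=35.97 B=45.62 P=37.11 M=31.19
t=2.00: Q=36.31 B=46.31 P=38.15 M=32.93
t=2.51: Q=36.66 B=47.02 P=39.23 M=34.72
t=3.01: Q=37.00 B=47.72 P=40.29 M=36.48
t=3.51: Q=37.35 B=48.42 P=41.35 M=38.24
t=4.01: Q=37.69 B=49.13 P=42.41 M=40.00
t=4.51: Q=38.03 B=49.85 P=43.48 M=41.77
Read off Q at T=4.51: 38.03

Q at T = 38.03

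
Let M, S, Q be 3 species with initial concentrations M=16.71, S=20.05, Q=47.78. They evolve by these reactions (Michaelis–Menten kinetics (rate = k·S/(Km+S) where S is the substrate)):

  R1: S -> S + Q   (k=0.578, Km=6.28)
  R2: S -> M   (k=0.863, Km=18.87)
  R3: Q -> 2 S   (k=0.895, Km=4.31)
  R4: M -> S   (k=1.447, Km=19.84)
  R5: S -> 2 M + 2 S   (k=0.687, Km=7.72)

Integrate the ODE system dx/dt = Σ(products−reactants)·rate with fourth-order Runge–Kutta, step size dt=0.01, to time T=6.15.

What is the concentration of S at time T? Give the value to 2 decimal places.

RK4 with dt=0.01: 615 steps to T=6.15. Trajectory (selected grid times):
t=0.00: M=16.71 S=20.05 Q=47.78
t=0.68: M=17.25 S=21.65 Q=47.52
t=1.37: M=17.81 S=23.28 Q=47.27
t=2.05: M=18.37 S=24.89 Q=47.02
t=2.73: M=18.95 S=26.50 Q=46.78
t=3.42: M=19.55 S=28.14 Q=46.54
t=4.10: M=20.15 S=29.76 Q=46.31
t=4.78: M=20.76 S=31.39 Q=46.08
t=5.47: M=21.39 S=33.04 Q=45.85
t=6.15: M=22.01 S=34.67 Q=45.62
Read off S at T=6.15: 34.67

S at T = 34.67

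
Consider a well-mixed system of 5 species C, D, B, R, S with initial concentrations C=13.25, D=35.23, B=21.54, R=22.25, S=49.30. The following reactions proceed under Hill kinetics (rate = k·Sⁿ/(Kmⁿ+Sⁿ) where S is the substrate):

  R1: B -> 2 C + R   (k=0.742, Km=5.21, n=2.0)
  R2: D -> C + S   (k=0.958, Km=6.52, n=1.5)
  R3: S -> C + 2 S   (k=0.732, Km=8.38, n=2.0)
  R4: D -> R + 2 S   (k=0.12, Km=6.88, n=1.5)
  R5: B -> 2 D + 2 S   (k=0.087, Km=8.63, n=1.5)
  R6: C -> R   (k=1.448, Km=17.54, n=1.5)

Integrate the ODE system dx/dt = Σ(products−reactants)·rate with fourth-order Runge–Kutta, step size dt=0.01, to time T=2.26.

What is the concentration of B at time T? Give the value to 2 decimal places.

B at T = 19.81

RK4 with dt=0.01: 226 steps to T=2.26. Trajectory (selected grid times):
t=0.00: C=13.25 D=35.23 B=21.54 R=22.25 S=49.30
t=0.25: C=13.85 D=35.02 B=21.35 R=22.60 S=49.79
t=0.50: C=14.45 D=34.80 B=21.16 R=22.95 S=50.28
t=0.75: C=15.04 D=34.59 B=20.96 R=23.31 S=50.77
t=1.00: C=15.63 D=34.37 B=20.77 R=23.68 S=51.26
t=1.26: C=16.23 D=34.15 B=20.57 R=24.06 S=51.77
t=1.51: C=16.81 D=33.93 B=20.38 R=24.44 S=52.25
t=1.76: C=17.38 D=33.72 B=20.19 R=24.82 S=52.74
t=2.01: C=17.94 D=33.51 B=20.00 R=25.20 S=53.23
t=2.26: C=18.50 D=33.29 B=19.81 R=25.59 S=53.72
Read off B at T=2.26: 19.81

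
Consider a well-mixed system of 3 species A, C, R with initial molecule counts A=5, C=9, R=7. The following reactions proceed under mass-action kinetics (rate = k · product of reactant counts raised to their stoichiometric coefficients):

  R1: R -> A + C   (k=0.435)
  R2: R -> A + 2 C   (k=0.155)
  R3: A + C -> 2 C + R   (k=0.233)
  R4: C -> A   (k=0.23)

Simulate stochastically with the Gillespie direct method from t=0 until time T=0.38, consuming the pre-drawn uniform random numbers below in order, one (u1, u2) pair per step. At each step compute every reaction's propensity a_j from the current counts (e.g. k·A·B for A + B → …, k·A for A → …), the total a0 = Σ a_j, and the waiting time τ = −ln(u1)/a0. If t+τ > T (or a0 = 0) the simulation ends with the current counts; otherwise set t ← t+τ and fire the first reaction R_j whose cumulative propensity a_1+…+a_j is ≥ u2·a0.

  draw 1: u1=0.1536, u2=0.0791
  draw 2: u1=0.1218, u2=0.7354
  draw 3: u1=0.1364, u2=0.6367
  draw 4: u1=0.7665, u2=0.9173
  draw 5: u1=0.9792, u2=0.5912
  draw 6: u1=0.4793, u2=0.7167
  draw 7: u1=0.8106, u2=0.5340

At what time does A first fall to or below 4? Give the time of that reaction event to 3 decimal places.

Threshold first reached at t = 0.321

t=0.000: A=5 C=9 R=7
Draw 1: a1=3.045, a2=1.085, a3=10.485, a4=2.070, a0=16.685; τ=−ln(0.1536)/16.685=0.112 → t=0.112; u2·a0=0.0791·16.685=1.320 ≤ a1=3.045 → R1 fires; A=6 C=10 R=6
Draw 2: a1=2.610, a2=0.930, a3=13.980, a4=2.300, a0=19.820; τ=−ln(0.1218)/19.820=0.106 → t=0.219; u2·a0=0.7354·19.820=14.576; a1+a2=3.540 < 14.576 ≤ a1+…+a3=17.520 → R3 fires; A=5 C=11 R=7
Draw 3: a1=3.045, a2=1.085, a3=12.815, a4=2.530, a0=19.475; τ=−ln(0.1364)/19.475=0.102 → t=0.321; u2·a0=0.6367·19.475=12.400; a1+a2=4.130 < 12.400 ≤ a1+…+a3=16.945 → R3 fires; A=4 C=12 R=8
Draw 4: a1=3.480, a2=1.240, a3=11.184, a4=2.760, a0=18.664; τ=−ln(0.7665)/18.664=0.014 → t=0.335; u2·a0=0.9173·18.664=17.120; a1+…+a3=15.904 < 17.120 ≤ a1+…+a4=18.664 → R4 fires; A=5 C=11 R=8
Draw 5: a1=3.480, a2=1.240, a3=12.815, a4=2.530, a0=20.065; τ=−ln(0.9792)/20.065=0.001 → t=0.336; u2·a0=0.5912·20.065=11.862; a1+a2=4.720 < 11.862 ≤ a1+…+a3=17.535 → R3 fires; A=4 C=12 R=9
Draw 6: a1=3.915, a2=1.395, a3=11.184, a4=2.760, a0=19.254; τ=−ln(0.4793)/19.254=0.038 → t=0.374; u2·a0=0.7167·19.254=13.799; a1+a2=5.310 < 13.799 ≤ a1+…+a3=16.494 → R3 fires; A=3 C=13 R=10
Draw 7: a1=4.350, a2=1.550, a3=9.087, a4=2.990, a0=17.977; τ=−ln(0.8106)/17.977=0.012 → t=0.386 > T=0.38: stop.
A first becomes ≤ 4 when it reaches 4 at the event at t=0.321.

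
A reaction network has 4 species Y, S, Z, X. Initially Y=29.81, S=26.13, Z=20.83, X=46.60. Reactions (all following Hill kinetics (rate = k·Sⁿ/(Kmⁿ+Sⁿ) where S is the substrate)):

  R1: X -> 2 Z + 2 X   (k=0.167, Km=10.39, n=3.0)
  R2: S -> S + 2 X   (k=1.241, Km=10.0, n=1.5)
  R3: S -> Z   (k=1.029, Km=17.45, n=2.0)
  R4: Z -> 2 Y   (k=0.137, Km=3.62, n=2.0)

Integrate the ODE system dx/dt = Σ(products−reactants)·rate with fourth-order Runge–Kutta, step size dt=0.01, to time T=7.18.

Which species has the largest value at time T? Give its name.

Dominant species at T: X

RK4 with dt=0.01: 718 steps to T=7.18. Trajectory (selected grid times):
t=0.00: Y=29.81 S=26.13 Z=20.83 X=46.60
t=0.80: Y=30.02 S=25.56 Z=21.55 X=48.33
t=1.60: Y=30.24 S=25.01 Z=22.27 X=50.06
t=2.39: Y=30.45 S=24.46 Z=22.97 X=51.75
t=3.19: Y=30.66 S=23.92 Z=23.67 X=53.45
t=3.99: Y=30.88 S=23.39 Z=24.36 X=55.14
t=4.79: Y=31.09 S=22.87 Z=25.04 X=56.82
t=5.58: Y=31.30 S=22.36 Z=25.71 X=58.46
t=6.38: Y=31.52 S=21.85 Z=26.37 X=60.12
t=7.18: Y=31.73 S=21.35 Z=27.03 X=61.76
At T=7.18: Y=31.73 S=21.35 Z=27.03 X=61.76; the largest is X.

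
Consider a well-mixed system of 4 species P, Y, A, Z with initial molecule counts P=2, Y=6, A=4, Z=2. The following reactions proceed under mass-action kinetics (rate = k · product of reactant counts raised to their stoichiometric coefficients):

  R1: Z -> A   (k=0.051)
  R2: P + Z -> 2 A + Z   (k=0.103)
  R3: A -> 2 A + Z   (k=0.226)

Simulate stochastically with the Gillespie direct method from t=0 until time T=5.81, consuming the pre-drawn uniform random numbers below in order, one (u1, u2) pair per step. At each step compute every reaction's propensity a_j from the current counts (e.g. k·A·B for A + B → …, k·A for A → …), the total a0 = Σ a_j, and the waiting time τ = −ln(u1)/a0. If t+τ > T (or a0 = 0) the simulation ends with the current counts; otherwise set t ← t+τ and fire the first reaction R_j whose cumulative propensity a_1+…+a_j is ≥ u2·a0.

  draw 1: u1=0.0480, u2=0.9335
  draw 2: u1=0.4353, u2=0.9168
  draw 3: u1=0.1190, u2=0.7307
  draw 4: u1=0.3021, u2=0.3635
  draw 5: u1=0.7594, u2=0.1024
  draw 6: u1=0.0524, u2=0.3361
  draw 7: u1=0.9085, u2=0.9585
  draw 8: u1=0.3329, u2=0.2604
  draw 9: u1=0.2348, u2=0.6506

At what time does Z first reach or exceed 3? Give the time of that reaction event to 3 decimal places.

t=0.000: P=2 Y=6 A=4 Z=2
Draw 1: a1=0.102, a2=0.412, a3=0.904, a0=1.418; τ=−ln(0.0480)/1.418=2.141 → t=2.141; u2·a0=0.9335·1.418=1.324; a1+a2=0.514 < 1.324 ≤ a1+…+a3=1.418 → R3 fires; P=2 Y=6 A=5 Z=3
Draw 2: a1=0.153, a2=0.618, a3=1.130, a0=1.901; τ=−ln(0.4353)/1.901=0.438 → t=2.579; u2·a0=0.9168·1.901=1.743; a1+a2=0.771 < 1.743 ≤ a1+…+a3=1.901 → R3 fires; P=2 Y=6 A=6 Z=4
Draw 3: a1=0.204, a2=0.824, a3=1.356, a0=2.384; τ=−ln(0.1190)/2.384=0.893 → t=3.472; u2·a0=0.7307·2.384=1.742; a1+a2=1.028 < 1.742 ≤ a1+…+a3=2.384 → R3 fires; P=2 Y=6 A=7 Z=5
Draw 4: a1=0.255, a2=1.030, a3=1.582, a0=2.867; τ=−ln(0.3021)/2.867=0.418 → t=3.889; u2·a0=0.3635·2.867=1.042; a1=0.255 < 1.042 ≤ a1+a2=1.285 → R2 fires; P=1 Y=6 A=9 Z=5
Draw 5: a1=0.255, a2=0.515, a3=2.034, a0=2.804; τ=−ln(0.7594)/2.804=0.098 → t=3.987; u2·a0=0.1024·2.804=0.287; a1=0.255 < 0.287 ≤ a1+a2=0.770 → R2 fires; P=0 Y=6 A=11 Z=5
Draw 6: a1=0.255, a2=0.000, a3=2.486, a0=2.741; τ=−ln(0.0524)/2.741=1.076 → t=5.063; u2·a0=0.3361·2.741=0.921; a1+a2=0.255 < 0.921 ≤ a1+…+a3=2.741 → R3 fires; P=0 Y=6 A=12 Z=6
Draw 7: a1=0.306, a2=0.000, a3=2.712, a0=3.018; τ=−ln(0.9085)/3.018=0.032 → t=5.095; u2·a0=0.9585·3.018=2.893; a1+a2=0.306 < 2.893 ≤ a1+…+a3=3.018 → R3 fires; P=0 Y=6 A=13 Z=7
Draw 8: a1=0.357, a2=0.000, a3=2.938, a0=3.295; τ=−ln(0.3329)/3.295=0.334 → t=5.429; u2·a0=0.2604·3.295=0.858; a1+a2=0.357 < 0.858 ≤ a1+…+a3=3.295 → R3 fires; P=0 Y=6 A=14 Z=8
Draw 9: a1=0.408, a2=0.000, a3=3.164, a0=3.572; τ=−ln(0.2348)/3.572=0.406 → t=5.835 > T=5.81: stop.
Z first becomes ≥ 3 when it reaches 3 at the event at t=2.141.

Threshold first reached at t = 2.141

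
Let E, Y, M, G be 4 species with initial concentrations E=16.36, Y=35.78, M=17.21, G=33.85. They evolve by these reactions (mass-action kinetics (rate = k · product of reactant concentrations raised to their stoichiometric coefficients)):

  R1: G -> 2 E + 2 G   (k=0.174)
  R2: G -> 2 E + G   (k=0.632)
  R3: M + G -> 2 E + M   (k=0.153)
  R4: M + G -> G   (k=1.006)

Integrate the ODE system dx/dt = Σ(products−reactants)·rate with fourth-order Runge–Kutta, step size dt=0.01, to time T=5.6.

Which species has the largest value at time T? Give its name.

Dominant species at T: E

RK4 with dt=0.01: 560 steps to T=5.6. Trajectory (selected grid times):
t=0.00: E=16.36 Y=35.78 M=17.21 G=33.85
t=0.62: E=54.70 Y=35.78 M=0.00 G=34.81
t=1.24: E=91.43 Y=35.78 M=0.00 G=38.77
t=1.87: E=133.04 Y=35.78 M=0.00 G=43.26
t=2.49: E=178.70 Y=35.78 M=0.00 G=48.19
t=3.11: E=229.56 Y=35.78 M=0.00 G=53.68
t=3.73: E=286.21 Y=35.78 M=0.00 G=59.80
t=4.36: E=350.39 Y=35.78 M=0.00 G=66.72
t=4.98: E=420.80 Y=35.78 M=0.00 G=74.32
t=5.60: E=499.24 Y=35.78 M=0.00 G=82.79
At T=5.6: E=499.24 Y=35.78 M=0.00 G=82.79; the largest is E.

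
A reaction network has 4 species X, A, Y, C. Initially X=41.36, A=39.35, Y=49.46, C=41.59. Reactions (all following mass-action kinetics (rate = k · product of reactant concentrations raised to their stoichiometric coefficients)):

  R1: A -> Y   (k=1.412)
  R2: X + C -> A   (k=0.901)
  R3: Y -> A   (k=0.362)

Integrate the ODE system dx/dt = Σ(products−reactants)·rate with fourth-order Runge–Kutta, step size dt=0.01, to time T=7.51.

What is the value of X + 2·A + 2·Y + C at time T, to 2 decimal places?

Check how each reaction changes W = X + 2·A + 2·Y + C (weight of products minus weight of reactants):
R1: A -> Y: (2·1) − (2·1) = 2 − 2 = 0
R2: X + C -> A: (2·1) − (1·1 + 1·1) = 2 − 2 = 0
R3: Y -> A: (2·1) − (2·1) = 2 − 2 = 0
Every reaction leaves W unchanged, so W is conserved and no simulation is needed: W(T) = W(0) = 41.36 + 2·39.35 + 2·49.46 + 41.59 = 260.57

Value at T = 260.57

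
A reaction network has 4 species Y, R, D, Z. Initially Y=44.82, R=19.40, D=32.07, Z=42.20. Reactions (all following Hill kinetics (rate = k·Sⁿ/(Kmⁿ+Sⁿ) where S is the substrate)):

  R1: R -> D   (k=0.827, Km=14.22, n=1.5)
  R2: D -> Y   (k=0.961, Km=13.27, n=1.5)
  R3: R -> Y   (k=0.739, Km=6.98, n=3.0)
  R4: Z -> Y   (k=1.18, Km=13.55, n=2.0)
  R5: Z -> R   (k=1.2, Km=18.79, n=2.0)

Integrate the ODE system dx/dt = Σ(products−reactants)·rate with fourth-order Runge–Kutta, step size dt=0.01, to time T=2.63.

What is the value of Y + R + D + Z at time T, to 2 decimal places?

Value at T = 138.49

Check how each reaction changes W = Y + R + D + Z (weight of products minus weight of reactants):
R1: R -> D: (1·1) − (1·1) = 1 − 1 = 0
R2: D -> Y: (1·1) − (1·1) = 1 − 1 = 0
R3: R -> Y: (1·1) − (1·1) = 1 − 1 = 0
R4: Z -> Y: (1·1) − (1·1) = 1 − 1 = 0
R5: Z -> R: (1·1) − (1·1) = 1 − 1 = 0
Every reaction leaves W unchanged, so W is conserved and no simulation is needed: W(T) = W(0) = 44.82 + 19.40 + 32.07 + 42.20 = 138.49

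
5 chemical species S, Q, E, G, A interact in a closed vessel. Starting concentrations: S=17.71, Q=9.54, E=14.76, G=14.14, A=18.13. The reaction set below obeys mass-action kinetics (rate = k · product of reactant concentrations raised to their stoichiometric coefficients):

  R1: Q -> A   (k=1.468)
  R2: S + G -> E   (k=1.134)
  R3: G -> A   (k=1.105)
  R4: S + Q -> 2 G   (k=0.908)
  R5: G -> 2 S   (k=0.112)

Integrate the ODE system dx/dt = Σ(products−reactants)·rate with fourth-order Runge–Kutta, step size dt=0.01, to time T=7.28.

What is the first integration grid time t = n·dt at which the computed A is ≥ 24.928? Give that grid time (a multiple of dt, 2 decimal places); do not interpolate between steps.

Threshold first reached at t = 0.45

RK4 with dt=0.01: 728 steps to T=7.28. Trajectory (selected grid times):
t=0.00: S=17.71 Q=9.54 E=14.76 G=14.14 A=18.13
t=0.44: S=0.20 Q=2.07 E=28.00 G=6.35 A=24.86
t=0.45: S=0.20 Q=2.04 E=28.02 G=6.27 A=24.96
t=0.81: S=0.16 Q=1.14 E=28.37 G=3.90 A=27.76
t=1.62: S=0.16 Q=0.31 E=28.72 G=1.33 A=30.66
t=2.43: S=0.17 Q=0.08 E=28.85 G=0.45 A=31.59
t=3.24: S=0.17 Q=0.02 E=28.89 G=0.15 A=31.89
t=4.04: S=0.17 Q=0.01 E=28.90 G=0.05 A=31.99
t=4.85: S=0.17 Q=0.00 E=28.91 G=0.02 A=32.02
t=5.66: S=0.17 Q=0.00 E=28.91 G=0.01 A=32.03
t=6.47: S=0.17 Q=0.00 E=28.91 G=0.00 A=32.03
t=7.28: S=0.17 Q=0.00 E=28.91 G=0.00 A=32.03
A(0.44)=24.862 < 24.928 but A(0.45)=24.962 ≥ 24.928, so the first grid time is t=0.45.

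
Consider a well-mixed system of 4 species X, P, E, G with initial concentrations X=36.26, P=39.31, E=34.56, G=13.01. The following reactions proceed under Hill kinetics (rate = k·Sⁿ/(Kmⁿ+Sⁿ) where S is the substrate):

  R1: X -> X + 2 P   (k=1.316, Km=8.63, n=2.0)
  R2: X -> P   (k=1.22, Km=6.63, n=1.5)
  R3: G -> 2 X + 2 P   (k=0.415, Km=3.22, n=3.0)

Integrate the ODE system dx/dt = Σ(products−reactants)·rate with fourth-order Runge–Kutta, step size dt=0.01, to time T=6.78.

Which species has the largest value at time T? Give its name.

RK4 with dt=0.01: 678 steps to T=6.78. Trajectory (selected grid times):
t=0.00: X=36.26 P=39.31 E=34.56 G=13.01
t=0.75: X=36.02 P=42.64 E=34.56 G=12.70
t=1.51: X=35.79 P=46.01 E=34.56 G=12.39
t=2.26: X=35.55 P=49.33 E=34.56 G=12.09
t=3.01: X=35.31 P=52.65 E=34.56 G=11.78
t=3.77: X=35.07 P=56.01 E=34.56 G=11.47
t=4.52: X=34.84 P=59.33 E=34.56 G=11.17
t=5.27: X=34.60 P=62.64 E=34.56 G=10.87
t=6.03: X=34.36 P=65.99 E=34.56 G=10.56
t=6.78: X=34.12 P=69.30 E=34.56 G=10.26
At T=6.78: X=34.12 P=69.30 E=34.56 G=10.26; the largest is P.

Dominant species at T: P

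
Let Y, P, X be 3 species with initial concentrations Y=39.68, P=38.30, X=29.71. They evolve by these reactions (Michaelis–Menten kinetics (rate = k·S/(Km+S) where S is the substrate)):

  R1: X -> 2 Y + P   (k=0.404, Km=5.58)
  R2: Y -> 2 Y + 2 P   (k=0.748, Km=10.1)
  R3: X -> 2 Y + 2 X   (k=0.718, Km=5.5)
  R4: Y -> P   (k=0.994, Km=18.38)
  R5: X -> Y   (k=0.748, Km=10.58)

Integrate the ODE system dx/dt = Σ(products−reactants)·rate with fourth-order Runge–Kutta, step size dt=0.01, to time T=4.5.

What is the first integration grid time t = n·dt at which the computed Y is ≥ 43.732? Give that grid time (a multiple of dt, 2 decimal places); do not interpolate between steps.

Threshold first reached at t = 1.73

RK4 with dt=0.01: 450 steps to T=4.5. Trajectory (selected grid times):
t=0.00: Y=39.68 P=38.30 X=29.71
t=0.50: Y=40.86 P=39.41 X=29.57
t=1.00: Y=42.04 P=40.52 X=29.42
t=1.50: Y=43.21 P=41.65 X=29.28
t=1.72: Y=43.73 P=42.14 X=29.22
t=1.73: Y=43.75 P=42.16 X=29.22
t=2.00: Y=44.38 P=42.77 X=29.14
t=2.50: Y=45.55 P=43.91 X=29.00
t=3.00: Y=46.72 P=45.05 X=28.86
t=3.50: Y=47.88 P=46.19 X=28.72
t=4.00: Y=49.05 P=47.34 X=28.57
t=4.50: Y=50.21 P=48.49 X=28.43
Y(1.72)=43.726 < 43.732 but Y(1.73)=43.749 ≥ 43.732, so the first grid time is t=1.73.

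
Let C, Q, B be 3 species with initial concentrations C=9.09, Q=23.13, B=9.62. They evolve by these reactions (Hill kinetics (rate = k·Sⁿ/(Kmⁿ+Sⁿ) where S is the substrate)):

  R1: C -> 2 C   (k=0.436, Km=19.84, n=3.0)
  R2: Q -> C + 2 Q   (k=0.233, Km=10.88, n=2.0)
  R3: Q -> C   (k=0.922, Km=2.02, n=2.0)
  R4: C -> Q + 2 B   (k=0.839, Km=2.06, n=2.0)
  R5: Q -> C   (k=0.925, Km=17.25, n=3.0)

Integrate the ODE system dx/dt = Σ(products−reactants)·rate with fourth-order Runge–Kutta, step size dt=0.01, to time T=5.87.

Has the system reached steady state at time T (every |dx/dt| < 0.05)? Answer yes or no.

RK4 with dt=0.01: 587 steps to T=5.87. Trajectory (selected grid times):
t=0.00: C=9.09 Q=23.13 B=9.62
t=0.65: C=9.74 Q=22.76 B=10.66
t=1.30: C=10.38 Q=22.39 B=11.71
t=1.96: C=11.03 Q=22.03 B=12.78
t=2.61: C=11.66 Q=21.68 B=13.83
t=3.26: C=12.30 Q=21.34 B=14.89
t=3.91: C=12.93 Q=21.01 B=15.95
t=4.57: C=13.57 Q=20.68 B=17.03
t=5.22: C=14.19 Q=20.36 B=18.10
t=5.87: C=14.82 Q=20.05 B=19.17
Rates at T: R1=0.1283, R2=0.1800, R3=0.9127, R4=0.8231, R5=0.5651
dx/dt at T (Σ net stoichiometry × rate): C=+0.9630, Q=-0.4747, B=+1.6462
Largest |dx/dt| is |+1.6462| (B) ≥ 0.05 → not steady.

Steady state at T: no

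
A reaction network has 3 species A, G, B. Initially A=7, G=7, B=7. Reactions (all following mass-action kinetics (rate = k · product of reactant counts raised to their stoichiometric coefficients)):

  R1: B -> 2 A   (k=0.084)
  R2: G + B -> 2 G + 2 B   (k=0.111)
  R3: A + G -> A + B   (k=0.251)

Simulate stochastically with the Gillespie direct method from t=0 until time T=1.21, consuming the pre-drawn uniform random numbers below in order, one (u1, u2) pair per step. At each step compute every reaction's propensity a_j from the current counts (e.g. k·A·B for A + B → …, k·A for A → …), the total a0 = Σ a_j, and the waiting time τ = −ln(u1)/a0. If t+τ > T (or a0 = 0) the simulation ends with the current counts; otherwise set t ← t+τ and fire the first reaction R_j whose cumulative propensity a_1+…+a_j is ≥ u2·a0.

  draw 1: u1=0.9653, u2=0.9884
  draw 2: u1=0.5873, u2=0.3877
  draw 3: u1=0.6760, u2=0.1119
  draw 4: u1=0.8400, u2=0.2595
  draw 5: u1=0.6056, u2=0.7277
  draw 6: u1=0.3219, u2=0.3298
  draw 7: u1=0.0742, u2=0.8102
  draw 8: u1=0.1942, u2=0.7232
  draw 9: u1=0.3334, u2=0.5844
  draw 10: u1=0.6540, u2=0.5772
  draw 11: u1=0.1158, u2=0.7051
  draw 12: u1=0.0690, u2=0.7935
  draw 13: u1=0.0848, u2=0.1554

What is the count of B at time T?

t=0.000: A=7 G=7 B=7
Draw 1: a1=0.588, a2=5.439, a3=12.299, a0=18.326; τ=−ln(0.9653)/18.326=0.002 → t=0.002; u2·a0=0.9884·18.326=18.113; a1+a2=6.027 < 18.113 ≤ a1+…+a3=18.326 → R3 fires; A=7 G=6 B=8
Draw 2: a1=0.672, a2=5.328, a3=10.542, a0=16.542; τ=−ln(0.5873)/16.542=0.032 → t=0.034; u2·a0=0.3877·16.542=6.413; a1+a2=6.000 < 6.413 ≤ a1+…+a3=16.542 → R3 fires; A=7 G=5 B=9
Draw 3: a1=0.756, a2=4.995, a3=8.785, a0=14.536; τ=−ln(0.6760)/14.536=0.027 → t=0.061; u2·a0=0.1119·14.536=1.627; a1=0.756 < 1.627 ≤ a1+a2=5.751 → R2 fires; A=7 G=6 B=10
Draw 4: a1=0.840, a2=6.660, a3=10.542, a0=18.042; τ=−ln(0.8400)/18.042=0.010 → t=0.071; u2·a0=0.2595·18.042=4.682; a1=0.840 < 4.682 ≤ a1+a2=7.500 → R2 fires; A=7 G=7 B=11
Draw 5: a1=0.924, a2=8.547, a3=12.299, a0=21.770; τ=−ln(0.6056)/21.770=0.023 → t=0.094; u2·a0=0.7277·21.770=15.842; a1+a2=9.471 < 15.842 ≤ a1+…+a3=21.770 → R3 fires; A=7 G=6 B=12
Draw 6: a1=1.008, a2=7.992, a3=10.542, a0=19.542; τ=−ln(0.3219)/19.542=0.058 → t=0.152; u2·a0=0.3298·19.542=6.445; a1=1.008 < 6.445 ≤ a1+a2=9.000 → R2 fires; A=7 G=7 B=13
Draw 7: a1=1.092, a2=10.101, a3=12.299, a0=23.492; τ=−ln(0.0742)/23.492=0.111 → t=0.262; u2·a0=0.8102·23.492=19.033; a1+a2=11.193 < 19.033 ≤ a1+…+a3=23.492 → R3 fires; A=7 G=6 B=14
Draw 8: a1=1.176, a2=9.324, a3=10.542, a0=21.042; τ=−ln(0.1942)/21.042=0.078 → t=0.340; u2·a0=0.7232·21.042=15.218; a1+a2=10.500 < 15.218 ≤ a1+…+a3=21.042 → R3 fires; A=7 G=5 B=15
Draw 9: a1=1.260, a2=8.325, a3=8.785, a0=18.370; τ=−ln(0.3334)/18.370=0.060 → t=0.400; u2·a0=0.5844·18.370=10.735; a1+a2=9.585 < 10.735 ≤ a1+…+a3=18.370 → R3 fires; A=7 G=4 B=16
Draw 10: a1=1.344, a2=7.104, a3=7.028, a0=15.476; τ=−ln(0.6540)/15.476=0.027 → t=0.428; u2·a0=0.5772·15.476=8.933; a1+a2=8.448 < 8.933 ≤ a1+…+a3=15.476 → R3 fires; A=7 G=3 B=17
Draw 11: a1=1.428, a2=5.661, a3=5.271, a0=12.360; τ=−ln(0.1158)/12.360=0.174 → t=0.602; u2·a0=0.7051·12.360=8.715; a1+a2=7.089 < 8.715 ≤ a1+…+a3=12.360 → R3 fires; A=7 G=2 B=18
Draw 12: a1=1.512, a2=3.996, a3=3.514, a0=9.022; τ=−ln(0.0690)/9.022=0.296 → t=0.898; u2·a0=0.7935·9.022=7.159; a1+a2=5.508 < 7.159 ≤ a1+…+a3=9.022 → R3 fires; A=7 G=1 B=19
Draw 13: a1=1.596, a2=2.109, a3=1.757, a0=5.462; τ=−ln(0.0848)/5.462=0.452 → t=1.350 > T=1.21: stop.
Read off B at T=1.21: 19

B at T = 19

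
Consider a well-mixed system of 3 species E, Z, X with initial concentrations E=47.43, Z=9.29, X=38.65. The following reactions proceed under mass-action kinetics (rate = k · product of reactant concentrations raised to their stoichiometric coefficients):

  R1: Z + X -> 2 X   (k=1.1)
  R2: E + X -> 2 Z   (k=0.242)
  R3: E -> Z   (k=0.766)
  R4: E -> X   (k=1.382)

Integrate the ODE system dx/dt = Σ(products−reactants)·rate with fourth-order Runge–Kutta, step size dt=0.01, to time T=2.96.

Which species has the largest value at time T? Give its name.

Dominant species at T: X

RK4 with dt=0.01: 296 steps to T=2.96. Trajectory (selected grid times):
t=0.00: E=47.43 Z=9.29 X=38.65
t=0.33: E=0.03 Z=0.02 X=95.32
t=0.66: E=0.00 Z=0.00 X=95.37
t=0.99: E=0.00 Z=0.00 X=95.37
t=1.32: E=0.00 Z=0.00 X=95.37
t=1.64: E=0.00 Z=0.00 X=95.37
t=1.97: E=0.00 Z=0.00 X=95.37
t=2.30: E=0.00 Z=0.00 X=95.37
t=2.63: E=0.00 Z=0.00 X=95.37
t=2.96: E=0.00 Z=0.00 X=95.37
At T=2.96: E=0.00 Z=0.00 X=95.37; the largest is X.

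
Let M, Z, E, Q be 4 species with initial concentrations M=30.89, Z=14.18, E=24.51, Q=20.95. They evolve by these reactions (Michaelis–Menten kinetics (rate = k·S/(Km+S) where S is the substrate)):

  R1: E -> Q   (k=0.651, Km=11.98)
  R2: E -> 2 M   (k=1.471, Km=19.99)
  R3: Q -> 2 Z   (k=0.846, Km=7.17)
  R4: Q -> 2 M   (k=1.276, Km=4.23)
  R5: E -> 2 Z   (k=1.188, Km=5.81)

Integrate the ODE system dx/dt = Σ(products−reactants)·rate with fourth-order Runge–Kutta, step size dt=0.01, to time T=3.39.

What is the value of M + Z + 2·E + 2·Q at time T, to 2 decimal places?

Value at T = 135.99

Check how each reaction changes W = M + Z + 2·E + 2·Q (weight of products minus weight of reactants):
R1: E -> Q: (2·1) − (2·1) = 2 − 2 = 0
R2: E -> 2 M: (1·2) − (2·1) = 2 − 2 = 0
R3: Q -> 2 Z: (1·2) − (2·1) = 2 − 2 = 0
R4: Q -> 2 M: (1·2) − (2·1) = 2 − 2 = 0
R5: E -> 2 Z: (1·2) − (2·1) = 2 − 2 = 0
Every reaction leaves W unchanged, so W is conserved and no simulation is needed: W(T) = W(0) = 30.89 + 14.18 + 2·24.51 + 2·20.95 = 135.99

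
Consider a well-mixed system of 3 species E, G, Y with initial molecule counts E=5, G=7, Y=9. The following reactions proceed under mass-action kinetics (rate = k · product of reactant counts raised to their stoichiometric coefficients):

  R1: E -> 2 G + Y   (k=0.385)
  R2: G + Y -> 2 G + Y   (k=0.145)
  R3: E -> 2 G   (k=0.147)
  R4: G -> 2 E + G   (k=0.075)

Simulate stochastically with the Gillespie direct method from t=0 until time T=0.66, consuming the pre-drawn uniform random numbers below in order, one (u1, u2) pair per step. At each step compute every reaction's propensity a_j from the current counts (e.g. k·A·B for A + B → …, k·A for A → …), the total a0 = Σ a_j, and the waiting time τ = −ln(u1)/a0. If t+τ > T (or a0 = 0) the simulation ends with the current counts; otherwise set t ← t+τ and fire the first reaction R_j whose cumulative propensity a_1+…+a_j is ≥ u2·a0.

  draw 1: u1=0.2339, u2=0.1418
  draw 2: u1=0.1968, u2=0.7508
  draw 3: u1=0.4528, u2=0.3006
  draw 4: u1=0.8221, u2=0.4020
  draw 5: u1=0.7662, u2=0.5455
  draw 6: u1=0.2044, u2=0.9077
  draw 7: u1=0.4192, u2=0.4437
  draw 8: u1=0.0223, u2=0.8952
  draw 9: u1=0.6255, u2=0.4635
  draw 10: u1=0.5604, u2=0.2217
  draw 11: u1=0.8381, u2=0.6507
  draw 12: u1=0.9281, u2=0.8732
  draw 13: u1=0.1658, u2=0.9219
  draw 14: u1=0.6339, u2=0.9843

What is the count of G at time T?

t=0.000: E=5 G=7 Y=9
Draw 1: a1=1.925, a2=9.135, a3=0.735, a4=0.525, a0=12.320; τ=−ln(0.2339)/12.320=0.118 → t=0.118; u2·a0=0.1418·12.320=1.747 ≤ a1=1.925 → R1 fires; E=4 G=9 Y=10
Draw 2: a1=1.540, a2=13.050, a3=0.588, a4=0.675, a0=15.853; τ=−ln(0.1968)/15.853=0.103 → t=0.220; u2·a0=0.7508·15.853=11.902; a1=1.540 < 11.902 ≤ a1+a2=14.590 → R2 fires; E=4 G=10 Y=10
Draw 3: a1=1.540, a2=14.500, a3=0.588, a4=0.750, a0=17.378; τ=−ln(0.4528)/17.378=0.046 → t=0.266; u2·a0=0.3006·17.378=5.224; a1=1.540 < 5.224 ≤ a1+a2=16.040 → R2 fires; E=4 G=11 Y=10
Draw 4: a1=1.540, a2=15.950, a3=0.588, a4=0.825, a0=18.903; τ=−ln(0.8221)/18.903=0.010 → t=0.276; u2·a0=0.4020·18.903=7.599; a1=1.540 < 7.599 ≤ a1+a2=17.490 → R2 fires; E=4 G=12 Y=10
Draw 5: a1=1.540, a2=17.400, a3=0.588, a4=0.900, a0=20.428; τ=−ln(0.7662)/20.428=0.013 → t=0.289; u2·a0=0.5455·20.428=11.143; a1=1.540 < 11.143 ≤ a1+a2=18.940 → R2 fires; E=4 G=13 Y=10
Draw 6: a1=1.540, a2=18.850, a3=0.588, a4=0.975, a0=21.953; τ=−ln(0.2044)/21.953=0.072 → t=0.362; u2·a0=0.9077·21.953=19.927; a1=1.540 < 19.927 ≤ a1+a2=20.390 → R2 fires; E=4 G=14 Y=10
Draw 7: a1=1.540, a2=20.300, a3=0.588, a4=1.050, a0=23.478; τ=−ln(0.4192)/23.478=0.037 → t=0.399; u2·a0=0.4437·23.478=10.417; a1=1.540 < 10.417 ≤ a1+a2=21.840 → R2 fires; E=4 G=15 Y=10
Draw 8: a1=1.540, a2=21.750, a3=0.588, a4=1.125, a0=25.003; τ=−ln(0.0223)/25.003=0.152 → t=0.551; u2·a0=0.8952·25.003=22.383; a1=1.540 < 22.383 ≤ a1+a2=23.290 → R2 fires; E=4 G=16 Y=10
Draw 9: a1=1.540, a2=23.200, a3=0.588, a4=1.200, a0=26.528; τ=−ln(0.6255)/26.528=0.018 → t=0.569; u2·a0=0.4635·26.528=12.296; a1=1.540 < 12.296 ≤ a1+a2=24.740 → R2 fires; E=4 G=17 Y=10
Draw 10: a1=1.540, a2=24.650, a3=0.588, a4=1.275, a0=28.053; τ=−ln(0.5604)/28.053=0.021 → t=0.589; u2·a0=0.2217·28.053=6.219; a1=1.540 < 6.219 ≤ a1+a2=26.190 → R2 fires; E=4 G=18 Y=10
Draw 11: a1=1.540, a2=26.100, a3=0.588, a4=1.350, a0=29.578; τ=−ln(0.8381)/29.578=0.006 → t=0.595; u2·a0=0.6507·29.578=19.246; a1=1.540 < 19.246 ≤ a1+a2=27.640 → R2 fires; E=4 G=19 Y=10
Draw 12: a1=1.540, a2=27.550, a3=0.588, a4=1.425, a0=31.103; τ=−ln(0.9281)/31.103=0.002 → t=0.598; u2·a0=0.8732·31.103=27.159; a1=1.540 < 27.159 ≤ a1+a2=29.090 → R2 fires; E=4 G=20 Y=10
Draw 13: a1=1.540, a2=29.000, a3=0.588, a4=1.500, a0=32.628; τ=−ln(0.1658)/32.628=0.055 → t=0.653; u2·a0=0.9219·32.628=30.080; a1=1.540 < 30.080 ≤ a1+a2=30.540 → R2 fires; E=4 G=21 Y=10
Draw 14: a1=1.540, a2=30.450, a3=0.588, a4=1.575, a0=34.153; τ=−ln(0.6339)/34.153=0.013 → t=0.666 > T=0.66: stop.
Read off G at T=0.66: 21

G at T = 21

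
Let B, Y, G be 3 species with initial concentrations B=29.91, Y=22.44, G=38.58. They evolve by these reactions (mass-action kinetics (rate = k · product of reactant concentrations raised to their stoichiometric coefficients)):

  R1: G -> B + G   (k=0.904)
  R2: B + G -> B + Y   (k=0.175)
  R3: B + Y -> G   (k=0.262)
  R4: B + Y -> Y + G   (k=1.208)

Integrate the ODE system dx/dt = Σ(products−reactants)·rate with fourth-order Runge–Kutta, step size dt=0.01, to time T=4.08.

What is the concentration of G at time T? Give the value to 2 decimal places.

RK4 with dt=0.01: 408 steps to T=4.08. Trajectory (selected grid times):
t=0.00: B=29.91 Y=22.44 G=38.58
t=0.45: B=1.70 Y=28.21 G=78.51
t=0.91: B=1.83 Y=34.46 G=102.99
t=1.36: B=1.90 Y=43.27 G=133.45
t=1.81: B=1.92 Y=55.14 G=172.41
t=2.27: B=1.93 Y=71.13 G=223.71
t=2.72: B=1.94 Y=91.51 G=288.48
t=3.17: B=1.94 Y=117.87 G=371.92
t=3.63: B=1.94 Y=152.74 G=482.16
t=4.08: B=1.94 Y=196.87 G=621.53
Read off G at T=4.08: 621.53

G at T = 621.53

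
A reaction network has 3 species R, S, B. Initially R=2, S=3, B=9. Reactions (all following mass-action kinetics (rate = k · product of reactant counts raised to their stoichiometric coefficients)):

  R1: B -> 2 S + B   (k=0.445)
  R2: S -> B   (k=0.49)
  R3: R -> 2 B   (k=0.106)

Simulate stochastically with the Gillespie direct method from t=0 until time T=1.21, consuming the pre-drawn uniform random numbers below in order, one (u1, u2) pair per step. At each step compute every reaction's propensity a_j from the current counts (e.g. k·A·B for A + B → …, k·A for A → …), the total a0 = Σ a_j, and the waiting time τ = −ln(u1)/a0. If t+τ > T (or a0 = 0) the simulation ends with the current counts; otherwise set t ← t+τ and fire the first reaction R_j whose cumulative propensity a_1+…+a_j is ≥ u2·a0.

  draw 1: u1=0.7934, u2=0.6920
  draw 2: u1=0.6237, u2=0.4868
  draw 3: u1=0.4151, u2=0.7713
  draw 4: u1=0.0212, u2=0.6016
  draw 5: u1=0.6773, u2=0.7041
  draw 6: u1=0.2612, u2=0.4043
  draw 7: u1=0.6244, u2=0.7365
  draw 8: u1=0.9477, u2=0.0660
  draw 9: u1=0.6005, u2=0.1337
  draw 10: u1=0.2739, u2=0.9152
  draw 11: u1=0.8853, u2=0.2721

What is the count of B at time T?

B at T = 14

t=0.000: R=2 S=3 B=9
Draw 1: a1=4.005, a2=1.470, a3=0.212, a0=5.687; τ=−ln(0.7934)/5.687=0.041 → t=0.041; u2·a0=0.6920·5.687=3.935 ≤ a1=4.005 → R1 fires; R=2 S=5 B=9
Draw 2: a1=4.005, a2=2.450, a3=0.212, a0=6.667; τ=−ln(0.6237)/6.667=0.071 → t=0.112; u2·a0=0.4868·6.667=3.245 ≤ a1=4.005 → R1 fires; R=2 S=7 B=9
Draw 3: a1=4.005, a2=3.430, a3=0.212, a0=7.647; τ=−ln(0.4151)/7.647=0.115 → t=0.226; u2·a0=0.7713·7.647=5.898; a1=4.005 < 5.898 ≤ a1+a2=7.435 → R2 fires; R=2 S=6 B=10
Draw 4: a1=4.450, a2=2.940, a3=0.212, a0=7.602; τ=−ln(0.0212)/7.602=0.507 → t=0.733; u2·a0=0.6016·7.602=4.573; a1=4.450 < 4.573 ≤ a1+a2=7.390 → R2 fires; R=2 S=5 B=11
Draw 5: a1=4.895, a2=2.450, a3=0.212, a0=7.557; τ=−ln(0.6773)/7.557=0.052 → t=0.785; u2·a0=0.7041·7.557=5.321; a1=4.895 < 5.321 ≤ a1+a2=7.345 → R2 fires; R=2 S=4 B=12
Draw 6: a1=5.340, a2=1.960, a3=0.212, a0=7.512; τ=−ln(0.2612)/7.512=0.179 → t=0.964; u2·a0=0.4043·7.512=3.037 ≤ a1=5.340 → R1 fires; R=2 S=6 B=12
Draw 7: a1=5.340, a2=2.940, a3=0.212, a0=8.492; τ=−ln(0.6244)/8.492=0.055 → t=1.019; u2·a0=0.7365·8.492=6.254; a1=5.340 < 6.254 ≤ a1+a2=8.280 → R2 fires; R=2 S=5 B=13
Draw 8: a1=5.785, a2=2.450, a3=0.212, a0=8.447; τ=−ln(0.9477)/8.447=0.006 → t=1.026; u2·a0=0.0660·8.447=0.558 ≤ a1=5.785 → R1 fires; R=2 S=7 B=13
Draw 9: a1=5.785, a2=3.430, a3=0.212, a0=9.427; τ=−ln(0.6005)/9.427=0.054 → t=1.080; u2·a0=0.1337·9.427=1.260 ≤ a1=5.785 → R1 fires; R=2 S=9 B=13
Draw 10: a1=5.785, a2=4.410, a3=0.212, a0=10.407; τ=−ln(0.2739)/10.407=0.124 → t=1.204; u2·a0=0.9152·10.407=9.524; a1=5.785 < 9.524 ≤ a1+a2=10.195 → R2 fires; R=2 S=8 B=14
Draw 11: a1=6.230, a2=3.920, a3=0.212, a0=10.362; τ=−ln(0.8853)/10.362=0.012 → t=1.216 > T=1.21: stop.
Read off B at T=1.21: 14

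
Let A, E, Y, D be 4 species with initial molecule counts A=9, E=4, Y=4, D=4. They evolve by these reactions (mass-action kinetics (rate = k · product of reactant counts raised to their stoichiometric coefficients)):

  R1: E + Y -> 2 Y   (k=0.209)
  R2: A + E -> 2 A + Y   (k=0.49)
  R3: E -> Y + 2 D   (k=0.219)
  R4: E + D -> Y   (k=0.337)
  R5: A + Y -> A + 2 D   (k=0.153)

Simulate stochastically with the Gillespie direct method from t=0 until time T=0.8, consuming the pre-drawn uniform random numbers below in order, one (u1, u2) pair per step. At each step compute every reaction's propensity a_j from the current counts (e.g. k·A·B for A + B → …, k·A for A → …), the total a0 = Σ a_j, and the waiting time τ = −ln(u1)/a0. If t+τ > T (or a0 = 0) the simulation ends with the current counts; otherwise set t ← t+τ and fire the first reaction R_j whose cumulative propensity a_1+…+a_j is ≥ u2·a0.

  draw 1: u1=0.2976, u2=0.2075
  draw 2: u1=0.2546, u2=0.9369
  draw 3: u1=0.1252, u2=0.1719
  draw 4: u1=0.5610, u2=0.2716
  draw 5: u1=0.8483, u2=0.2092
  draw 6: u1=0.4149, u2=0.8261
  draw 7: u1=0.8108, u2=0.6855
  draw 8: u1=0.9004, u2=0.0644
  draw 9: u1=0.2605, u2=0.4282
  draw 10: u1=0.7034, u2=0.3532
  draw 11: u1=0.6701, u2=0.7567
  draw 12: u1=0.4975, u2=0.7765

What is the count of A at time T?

A at T = 13

t=0.000: A=9 E=4 Y=4 D=4
Draw 1: a1=3.344, a2=17.640, a3=0.876, a4=5.392, a5=5.508, a0=32.760; τ=−ln(0.2976)/32.760=0.037 → t=0.037; u2·a0=0.2075·32.760=6.798; a1=3.344 < 6.798 ≤ a1+a2=20.984 → R2 fires; A=10 E=3 Y=5 D=4
Draw 2: a1=3.135, a2=14.700, a3=0.657, a4=4.044, a5=7.650, a0=30.186; τ=−ln(0.2546)/30.186=0.045 → t=0.082; u2·a0=0.9369·30.186=28.281; a1+…+a4=22.536 < 28.281 ≤ a1+…+a5=30.186 → R5 fires; A=10 E=3 Y=4 D=6
Draw 3: a1=2.508, a2=14.700, a3=0.657, a4=6.066, a5=6.120, a0=30.051; τ=−ln(0.1252)/30.051=0.069 → t=0.151; u2·a0=0.1719·30.051=5.166; a1=2.508 < 5.166 ≤ a1+a2=17.208 → R2 fires; A=11 E=2 Y=5 D=6
Draw 4: a1=2.090, a2=10.780, a3=0.438, a4=4.044, a5=8.415, a0=25.767; τ=−ln(0.5610)/25.767=0.022 → t=0.174; u2·a0=0.2716·25.767=6.998; a1=2.090 < 6.998 ≤ a1+a2=12.870 → R2 fires; A=12 E=1 Y=6 D=6
Draw 5: a1=1.254, a2=5.880, a3=0.219, a4=2.022, a5=11.016, a0=20.391; τ=−ln(0.8483)/20.391=0.008 → t=0.182; u2·a0=0.2092·20.391=4.266; a1=1.254 < 4.266 ≤ a1+a2=7.134 → R2 fires; A=13 E=0 Y=7 D=6
Draw 6: a1=0.000, a2=0.000, a3=0.000, a4=0.000, a5=13.923, a0=13.923; τ=−ln(0.4149)/13.923=0.063 → t=0.245; u2·a0=0.8261·13.923=11.502; a1+…+a4=0.000 < 11.502 ≤ a1+…+a5=13.923 → R5 fires; A=13 E=0 Y=6 D=8
Draw 7: a1=0.000, a2=0.000, a3=0.000, a4=0.000, a5=11.934, a0=11.934; τ=−ln(0.8108)/11.934=0.018 → t=0.263; u2·a0=0.6855·11.934=8.181; a1+…+a4=0.000 < 8.181 ≤ a1+…+a5=11.934 → R5 fires; A=13 E=0 Y=5 D=10
Draw 8: a1=0.000, a2=0.000, a3=0.000, a4=0.000, a5=9.945, a0=9.945; τ=−ln(0.9004)/9.945=0.011 → t=0.273; u2·a0=0.0644·9.945=0.640; a1+…+a4=0.000 < 0.640 ≤ a1+…+a5=9.945 → R5 fires; A=13 E=0 Y=4 D=12
Draw 9: a1=0.000, a2=0.000, a3=0.000, a4=0.000, a5=7.956, a0=7.956; τ=−ln(0.2605)/7.956=0.169 → t=0.442; u2·a0=0.4282·7.956=3.407; a1+…+a4=0.000 < 3.407 ≤ a1+…+a5=7.956 → R5 fires; A=13 E=0 Y=3 D=14
Draw 10: a1=0.000, a2=0.000, a3=0.000, a4=0.000, a5=5.967, a0=5.967; τ=−ln(0.7034)/5.967=0.059 → t=0.501; u2·a0=0.3532·5.967=2.108; a1+…+a4=0.000 < 2.108 ≤ a1+…+a5=5.967 → R5 fires; A=13 E=0 Y=2 D=16
Draw 11: a1=0.000, a2=0.000, a3=0.000, a4=0.000, a5=3.978, a0=3.978; τ=−ln(0.6701)/3.978=0.101 → t=0.602; u2·a0=0.7567·3.978=3.010; a1+…+a4=0.000 < 3.010 ≤ a1+…+a5=3.978 → R5 fires; A=13 E=0 Y=1 D=18
Draw 12: a1=0.000, a2=0.000, a3=0.000, a4=0.000, a5=1.989, a0=1.989; τ=−ln(0.4975)/1.989=0.351 → t=0.953 > T=0.8: stop.
Read off A at T=0.8: 13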